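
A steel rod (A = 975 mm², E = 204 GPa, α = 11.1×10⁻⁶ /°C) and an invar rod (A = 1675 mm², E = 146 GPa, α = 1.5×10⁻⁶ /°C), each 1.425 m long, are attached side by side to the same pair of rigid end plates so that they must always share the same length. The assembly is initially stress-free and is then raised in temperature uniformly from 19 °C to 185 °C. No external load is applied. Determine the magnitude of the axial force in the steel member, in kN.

Equilibrium of a rigid end plate with no external load gives equal and opposite internal forces ±P in the two members. Since α_{steel} > α_{invar}, heating drives the steel into compression and the invar into tension.
Compatibility of the two members (thermal + elastic change equal): (α₁ − α₂)ΔT = P·[1/(A₁E₁) + 1/(A₂E₂)].
|α₁ − α₂|·ΔT = 9.6×10⁻⁶ × 166 = 0.001594.
1/(A₁E₁) + 1/(A₂E₂) = 1/(975×204×10³) + 1/(1675×146×10³) = 9.117×10⁻⁹ N⁻¹.
P = 0.001594 / 9.117×10⁻⁹ = 174800 N = 174.8 kN.

P ≈ 175 kN (compressive in the steel)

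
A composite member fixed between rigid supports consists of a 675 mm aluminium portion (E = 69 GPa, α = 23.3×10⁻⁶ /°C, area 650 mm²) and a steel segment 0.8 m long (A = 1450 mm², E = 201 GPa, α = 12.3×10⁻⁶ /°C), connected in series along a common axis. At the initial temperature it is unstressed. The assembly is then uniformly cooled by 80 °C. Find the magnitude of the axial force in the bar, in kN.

P ≈ 115 kN (tensile)

If the supports were absent, the total length change would be Σ αᵢΔT Lᵢ = 23.3×10⁻⁶×80×675 + 12.3×10⁻⁶×80×800 = 2.045 mm.
The rigid supports impose zero overall length change; the single axial force P common to all segments must satisfy P Σ Lᵢ/(AᵢEᵢ) = δ_free.
The series flexibility is Σ Lᵢ/(AᵢEᵢ) = 675/(650×69×10³) + 800/(1450×201×10³) = 1.78×10⁻⁵ mm/N.
P = 2.045 / 1.78×10⁻⁵ = 114900 N = 114.9 kN, tensile.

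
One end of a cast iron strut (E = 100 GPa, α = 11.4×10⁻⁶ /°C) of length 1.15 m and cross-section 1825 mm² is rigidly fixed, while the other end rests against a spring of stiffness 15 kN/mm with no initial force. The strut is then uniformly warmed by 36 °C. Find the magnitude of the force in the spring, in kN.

P ≈ 6.47 kN

If the spring were absent the strut would lengthen by αΔT L = 11.4×10⁻⁶ × 36 × 1150 = 0.472 mm.
With a force P in the spring, the elastic change of the strut is PL/(AE) and that of the spring is P/k; compatibility requires their sum to equal δ_free.
P [ L/(AE) + 1/k ] = δ_free → P [ 1150/(1825×100×10³) + 1/(15×10³) ] = 0.472.
P = 0.472 / 7.297×10⁻⁵ = 6468 N.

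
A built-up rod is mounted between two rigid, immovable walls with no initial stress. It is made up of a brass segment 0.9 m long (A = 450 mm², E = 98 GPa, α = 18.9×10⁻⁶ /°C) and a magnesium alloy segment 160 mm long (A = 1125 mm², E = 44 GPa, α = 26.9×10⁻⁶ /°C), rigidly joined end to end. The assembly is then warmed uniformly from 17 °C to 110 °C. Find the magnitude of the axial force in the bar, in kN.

P ≈ 83.8 kN (compressive)

With the walls removed the bar would change length by δ_free = Σ αᵢΔT Lᵢ = 18.9×10⁻⁶×93×900 + 26.9×10⁻⁶×93×160 = 1.982 mm.
Since the ends are fixed, an axial force P builds up, equal in every segment, with P · Σ Lᵢ/(AᵢEᵢ) = δ_free.
The series flexibility is Σ Lᵢ/(AᵢEᵢ) = 900/(450×98×10³) + 160/(1125×44×10³) = 2.364×10⁻⁵ mm/N.
P = 1.982 / 2.364×10⁻⁵ = 83850 N = 83.85 kN, compressive.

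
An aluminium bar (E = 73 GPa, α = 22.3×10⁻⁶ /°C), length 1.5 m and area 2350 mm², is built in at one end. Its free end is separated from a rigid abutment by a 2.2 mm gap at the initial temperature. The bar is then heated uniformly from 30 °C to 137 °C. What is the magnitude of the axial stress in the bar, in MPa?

If the wall were absent the bar would grow by αΔT L = 22.3×10⁻⁶ × 107 × 1500 = 3.579 mm.
After closing the 2.2 mm clearance, 3.579 − 2.2 = 1.379 mm of expansion remains to be suppressed by the wall.
So σ = E(δ_free − g)/L = 73×10³ × 1.379/1500 = 67.12 MPa.

σ ≈ 67.1 MPa (compressive)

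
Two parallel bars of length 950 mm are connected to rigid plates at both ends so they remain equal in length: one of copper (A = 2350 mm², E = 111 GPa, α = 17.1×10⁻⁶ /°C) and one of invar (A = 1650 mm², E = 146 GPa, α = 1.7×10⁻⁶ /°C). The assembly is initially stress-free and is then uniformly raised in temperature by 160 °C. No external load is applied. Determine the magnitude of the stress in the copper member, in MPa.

σ ≈ 131 MPa (compressive)

Both members must finish at the same length. With the larger α, the copper tends to over-expand; the plates restrain it, putting the copper in compression and the invar in tension. With no external load the two internal forces are equal and opposite, magnitude P.
Compatibility of the two members (thermal + elastic change equal): (α₁ − α₂)ΔT = P·[1/(A₁E₁) + 1/(A₂E₂)].
|α₁ − α₂|·ΔT = 15.4×10⁻⁶ × 160 = 0.002464.
1/(A₁E₁) + 1/(A₂E₂) = 1/(2350×111×10³) + 1/(1650×146×10³) = 7.985×10⁻⁹ N⁻¹.
So P = 0.002464 / 7.985×10⁻⁹ = 308.6 kN.
σ_{copper} = P/A₁ = 308600/2350 = 131.3 MPa, compressive.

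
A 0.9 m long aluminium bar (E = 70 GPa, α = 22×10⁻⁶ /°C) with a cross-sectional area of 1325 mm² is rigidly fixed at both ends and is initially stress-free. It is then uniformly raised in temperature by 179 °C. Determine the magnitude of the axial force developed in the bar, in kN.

The ends cannot move, so σ = EαΔT = 70×10³ × 22×10⁻⁶ × 179 = 275.7 MPa.
Then P = σA = 275.7 × 1325 mm² = 365.2 kN, compressive.

P ≈ 365 kN (compressive)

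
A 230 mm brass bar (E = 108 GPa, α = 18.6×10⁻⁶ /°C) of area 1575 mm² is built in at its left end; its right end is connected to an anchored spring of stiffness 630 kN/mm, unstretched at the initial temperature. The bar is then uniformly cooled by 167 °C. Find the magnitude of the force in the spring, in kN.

Free thermal contraction: δ_free = αΔT L = 18.6×10⁻⁶ × 167 × 230 = 0.7144 mm.
With a force P in the spring, the elastic change of the bar is PL/(AE) and that of the spring is P/k; compatibility requires their sum to equal δ_free.
P [ L/(AE) + 1/k ] = δ_free → P [ 230/(1575×108×10³) + 1/(630×10³) ] = 0.7144.
P = 0.7144 / 2.939×10⁻⁶ = 243000 N.

P ≈ 243 kN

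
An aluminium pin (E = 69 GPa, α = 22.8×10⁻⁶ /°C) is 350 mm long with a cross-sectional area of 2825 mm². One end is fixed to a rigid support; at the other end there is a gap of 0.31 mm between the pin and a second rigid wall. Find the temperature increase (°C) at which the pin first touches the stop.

Contact occurs when the free expansion equals the gap: αΔT L = 0.31 mm.
So ΔT = g/(αL) = 0.31/(22.8×10⁻⁶ × 350) = 38.85 °C.

ΔT ≈ 38.8 °C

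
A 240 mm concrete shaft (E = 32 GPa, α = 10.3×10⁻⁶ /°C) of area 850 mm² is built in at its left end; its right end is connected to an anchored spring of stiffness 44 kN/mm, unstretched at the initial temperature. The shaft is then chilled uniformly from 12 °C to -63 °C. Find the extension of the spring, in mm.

Free thermal contraction: δ_free = αΔT L = 10.3×10⁻⁶ × 75 × 240 = 0.1854 mm.
With a force P in the spring, the elastic change of the shaft is PL/(AE) and that of the spring is P/k; compatibility requires their sum to equal δ_free.
So P = δ_free / [L/(AE) + 1/k] = 0.1854 / [ 240/(850×32×10³) + 1/(44×10³) ].
P = 0.1854 / 3.155×10⁻⁵ = 5876 N.
Spring extension = P/k = 5876/(44×10³) = 0.1336 mm.

δ ≈ 0.134 mm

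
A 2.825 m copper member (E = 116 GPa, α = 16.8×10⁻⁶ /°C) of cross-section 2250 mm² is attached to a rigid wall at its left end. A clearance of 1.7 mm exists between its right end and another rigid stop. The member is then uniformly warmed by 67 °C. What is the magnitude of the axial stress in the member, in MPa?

σ ≈ 60.8 MPa (compressive)

Free thermal elongation = αΔT L = 16.8×10⁻⁶ × 67 × 2825 = 3.18 mm.
This exceeds the 1.7 mm gap, so the wall pushes back. The portion of expansion that must be recovered elastically is δ_free − gap = 3.18 − 1.7 = 1.48 mm.
Compatibility: PL/(AE) = 1.48 mm, so σ = P/A = E × (1.48/2825) = 60.76 MPa.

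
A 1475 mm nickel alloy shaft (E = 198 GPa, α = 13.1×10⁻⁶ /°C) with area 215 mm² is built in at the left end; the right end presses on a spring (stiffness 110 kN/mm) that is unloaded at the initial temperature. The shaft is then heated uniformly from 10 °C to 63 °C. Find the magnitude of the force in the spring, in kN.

P ≈ 23.4 kN

The unrestrained thermal change is αΔT L = 13.1×10⁻⁶ × 53 × 1475 = 1.024 mm.
Let P be the compressive force at the spring. The shaft shortens elastically by PL/(AE) and the spring compresses by P/k; together these equal δ_free.
So P = δ_free / [L/(AE) + 1/k] = 1.024 / [ 1475/(215×198×10³) + 1/(110×10³) ].
P = 1.024 / 4.374×10⁻⁵ = 23410 N.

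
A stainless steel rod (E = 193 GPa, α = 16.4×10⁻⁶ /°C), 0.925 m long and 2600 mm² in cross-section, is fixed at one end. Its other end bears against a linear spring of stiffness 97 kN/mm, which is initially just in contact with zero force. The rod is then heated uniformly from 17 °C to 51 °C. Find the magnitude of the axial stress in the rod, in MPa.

Free thermal expansion: δ_free = αΔT L = 16.4×10⁻⁶ × 34 × 925 = 0.5158 mm.
With a force P in the spring, the elastic change of the rod is PL/(AE) and that of the spring is P/k; compatibility requires their sum to equal δ_free.
So P = δ_free / [L/(AE) + 1/k] = 0.5158 / [ 925/(2600×193×10³) + 1/(97×10³) ].
P = 0.5158 / 1.215×10⁻⁵ = 42440 N.
σ = P/A = 42440/2600 = 16.32 MPa.

σ ≈ 16.3 MPa (compressive)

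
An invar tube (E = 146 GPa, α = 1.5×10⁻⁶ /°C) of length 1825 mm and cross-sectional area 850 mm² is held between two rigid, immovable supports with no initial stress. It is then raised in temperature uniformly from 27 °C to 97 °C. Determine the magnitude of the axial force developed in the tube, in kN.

The ends cannot move, so σ = EαΔT = 146×10³ × 1.5×10⁻⁶ × 70 = 15.33 MPa.
Then P = σA = 15.33 × 850 mm² = 13.03 kN, compressive.

P ≈ 13 kN (compressive)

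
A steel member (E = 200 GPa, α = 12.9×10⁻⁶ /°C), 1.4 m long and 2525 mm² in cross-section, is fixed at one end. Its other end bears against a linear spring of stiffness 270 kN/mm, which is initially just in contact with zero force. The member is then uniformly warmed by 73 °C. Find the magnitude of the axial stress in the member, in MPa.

σ ≈ 80.6 MPa (compressive)

The unrestrained thermal change is αΔT L = 12.9×10⁻⁶ × 73 × 1400 = 1.318 mm.
Let P be the compressive force at the spring. The member shortens elastically by PL/(AE) and the spring compresses by P/k; together these equal δ_free.
P [ L/(AE) + 1/k ] = δ_free → P [ 1400/(2525×200×10³) + 1/(270×10³) ] = 1.318.
P = 1.318 / 6.476×10⁻⁶ = 203600 N.
σ = P/A = 203600/2525 = 80.63 MPa.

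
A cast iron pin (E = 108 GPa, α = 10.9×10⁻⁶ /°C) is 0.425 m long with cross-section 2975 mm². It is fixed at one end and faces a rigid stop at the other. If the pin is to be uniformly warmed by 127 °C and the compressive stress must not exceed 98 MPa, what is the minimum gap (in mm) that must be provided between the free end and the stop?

Free expansion if unrestrained: δ_free = αΔT L = 10.9×10⁻⁶ × 127 × 425 = 0.5883 mm.
At the allowable stress the elastic shortening the wall may impose is σL/E = 98 × 425 / (108×10³) = 0.3856 mm.
The gap must absorb the remainder: g_min = 0.5883 − 0.3856 = 0.2027 mm.

g ≈ 0.203 mm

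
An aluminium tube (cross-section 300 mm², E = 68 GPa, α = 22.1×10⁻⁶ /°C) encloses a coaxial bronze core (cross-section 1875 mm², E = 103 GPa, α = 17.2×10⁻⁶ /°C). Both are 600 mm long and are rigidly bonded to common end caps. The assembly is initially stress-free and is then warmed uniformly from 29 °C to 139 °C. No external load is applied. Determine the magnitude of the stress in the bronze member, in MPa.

σ ≈ 5.3 MPa (tensile)

Equilibrium of a rigid end plate with no external load gives equal and opposite internal forces ±P in the two members. Since α_{aluminium} > α_{bronze}, heating drives the aluminium into compression and the bronze into tension.
Compatibility of the two members (thermal + elastic change equal): (α₁ − α₂)ΔT = P·[1/(A₁E₁) + 1/(A₂E₂)].
|α₁ − α₂|·ΔT = 4.9×10⁻⁶ × 110 = 0.000539.
1/(A₁E₁) + 1/(A₂E₂) = 1/(300×68×10³) + 1/(1875×103×10³) = 5.42×10⁻⁸ N⁻¹.
So P = 0.000539 / 5.42×10⁻⁸ = 9.945 kN.
σ_{bronze} = P/A₂ = 9945/1875 = 5.304 MPa, tensile.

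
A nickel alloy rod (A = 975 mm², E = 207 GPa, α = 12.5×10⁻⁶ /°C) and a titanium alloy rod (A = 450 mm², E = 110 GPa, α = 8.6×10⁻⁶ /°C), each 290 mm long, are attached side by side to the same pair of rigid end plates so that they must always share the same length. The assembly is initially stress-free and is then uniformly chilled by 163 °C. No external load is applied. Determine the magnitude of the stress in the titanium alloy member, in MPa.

σ ≈ 56.2 MPa (compressive)

Equilibrium of a rigid end plate with no external load gives equal and opposite internal forces ±P in the two members. Since α_{nickel alloy} > α_{titanium alloy}, cooling drives the nickel alloy into tension and the titanium alloy into compression.
Compatibility of the two members (thermal + elastic change equal): (α₁ − α₂)ΔT = P·[1/(A₁E₁) + 1/(A₂E₂)].
|α₁ − α₂|·ΔT = 3.9×10⁻⁶ × 163 = 0.0006357.
1/(A₁E₁) + 1/(A₂E₂) = 1/(975×207×10³) + 1/(450×110×10³) = 2.516×10⁻⁸ N⁻¹.
So P = 0.0006357 / 2.516×10⁻⁸ = 25.27 kN.
σ_{titanium alloy} = P/A₂ = 25270/450 = 56.15 MPa, compressive.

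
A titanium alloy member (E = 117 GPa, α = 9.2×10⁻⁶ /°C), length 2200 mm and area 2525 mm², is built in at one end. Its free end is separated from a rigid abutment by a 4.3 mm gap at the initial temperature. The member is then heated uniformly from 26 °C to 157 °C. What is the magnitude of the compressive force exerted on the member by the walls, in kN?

P ≈ 0 kN

If the wall were absent the member would grow by αΔT L = 9.2×10⁻⁶ × 131 × 2200 = 2.651 mm.
Since δ_free = 2.65 mm is less than the 4.3 mm gap, the member never touches the wall. No axial force develops.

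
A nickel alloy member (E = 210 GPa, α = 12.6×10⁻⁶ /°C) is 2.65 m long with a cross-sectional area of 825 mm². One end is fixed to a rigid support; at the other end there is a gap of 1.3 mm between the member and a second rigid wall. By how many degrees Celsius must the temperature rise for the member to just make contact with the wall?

ΔT ≈ 38.9 °C

The gap closes when αΔT L = 1.3 mm, since the member is still unstressed at that instant.
So ΔT = g/(αL) = 1.3/(12.6×10⁻⁶ × 2650) = 38.93 °C.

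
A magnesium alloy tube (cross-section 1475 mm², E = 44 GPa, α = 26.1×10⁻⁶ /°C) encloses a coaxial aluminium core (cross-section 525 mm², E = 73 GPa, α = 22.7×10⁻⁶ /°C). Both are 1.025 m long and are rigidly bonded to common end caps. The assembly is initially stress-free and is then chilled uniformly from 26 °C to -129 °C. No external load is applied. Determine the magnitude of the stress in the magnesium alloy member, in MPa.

Equilibrium of a rigid end plate with no external load gives equal and opposite internal forces ±P in the two members. Since α_{magnesium alloy} > α_{aluminium}, cooling drives the magnesium alloy into tension and the aluminium into compression.
Equating the net (thermal + elastic) strains gives |α₁ − α₂|·ΔT = P·[1/(A₁E₁) + 1/(A₂E₂)].
|α₁ − α₂|·ΔT = 3.4×10⁻⁶ × 155 = 0.000527.
1/(A₁E₁) + 1/(A₂E₂) = 1/(1475×44×10³) + 1/(525×73×10³) = 4.15×10⁻⁸ N⁻¹.
P = 0.000527 / 4.15×10⁻⁸ = 12700 N = 12.7 kN.
σ_{magnesium alloy} = P/A₁ = 12700/1475 = 8.609 MPa, tensile.

σ ≈ 8.61 MPa (tensile)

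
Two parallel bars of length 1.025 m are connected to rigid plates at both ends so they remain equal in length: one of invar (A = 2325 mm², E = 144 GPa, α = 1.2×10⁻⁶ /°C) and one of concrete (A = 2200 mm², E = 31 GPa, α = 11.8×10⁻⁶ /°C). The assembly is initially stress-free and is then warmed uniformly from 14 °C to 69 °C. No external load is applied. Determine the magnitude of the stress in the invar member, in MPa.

Equilibrium of a rigid end plate with no external load gives equal and opposite internal forces ±P in the two members. Since α_{concrete} > α_{invar}, heating drives the concrete into compression and the invar into tension.
Equating the net (thermal + elastic) strains gives |α₁ − α₂|·ΔT = P·[1/(A₁E₁) + 1/(A₂E₂)].
|α₁ − α₂|·ΔT = 10.6×10⁻⁶ × 55 = 0.000583.
1/(A₁E₁) + 1/(A₂E₂) = 1/(2325×144×10³) + 1/(2200×31×10³) = 1.765×10⁻⁸ N⁻¹.
P = 0.000583 / 1.765×10⁻⁸ = 33030 N = 33.03 kN.
σ_{invar} = P/A₁ = 33030/2325 = 14.21 MPa, tensile.

σ ≈ 14.2 MPa (tensile)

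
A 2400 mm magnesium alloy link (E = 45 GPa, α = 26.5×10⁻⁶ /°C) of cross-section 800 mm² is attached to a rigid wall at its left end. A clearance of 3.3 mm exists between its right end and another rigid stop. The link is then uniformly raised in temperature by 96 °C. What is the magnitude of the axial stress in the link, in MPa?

σ ≈ 52.6 MPa (compressive)

Free thermal elongation = αΔT L = 26.5×10⁻⁶ × 96 × 2400 = 6.106 mm.
This exceeds the 3.3 mm gap, so the wall pushes back. The portion of expansion that must be recovered elastically is δ_free − gap = 6.106 − 3.3 = 2.806 mm.
Compatibility: PL/(AE) = 2.806 mm, so σ = P/A = E × (2.806/2400) = 52.61 MPa.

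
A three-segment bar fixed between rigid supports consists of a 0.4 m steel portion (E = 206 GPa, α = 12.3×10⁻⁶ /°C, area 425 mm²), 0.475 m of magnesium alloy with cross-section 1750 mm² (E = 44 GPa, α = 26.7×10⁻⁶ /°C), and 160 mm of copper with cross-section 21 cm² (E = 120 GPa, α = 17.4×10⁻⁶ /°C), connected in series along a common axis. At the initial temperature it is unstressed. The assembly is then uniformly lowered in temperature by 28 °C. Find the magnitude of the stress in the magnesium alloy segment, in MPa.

σ ≈ 28.7 MPa (tensile)

With the walls removed the bar would change length by δ_free = Σ αᵢΔT Lᵢ = 12.3×10⁻⁶×28×400 + 26.7×10⁻⁶×28×475 + 17.4×10⁻⁶×28×160 = 0.5708 mm.
The walls prevent any net length change, so an axial force P (same in every segment) develops. Compatibility: P · Σ Lᵢ/(AᵢEᵢ) = δ_free.
The series flexibility is Σ Lᵢ/(AᵢEᵢ) = 400/(425×206×10³) + 475/(1750×44×10³) + 160/(2100×120×10³) = 1.137×10⁻⁵ mm/N.
P = 0.5708 / 1.137×10⁻⁵ = 50190 N = 50.19 kN, tensile.
σ_{magnesium alloy} = P / A = 50190 / 1750 = 28.68 MPa.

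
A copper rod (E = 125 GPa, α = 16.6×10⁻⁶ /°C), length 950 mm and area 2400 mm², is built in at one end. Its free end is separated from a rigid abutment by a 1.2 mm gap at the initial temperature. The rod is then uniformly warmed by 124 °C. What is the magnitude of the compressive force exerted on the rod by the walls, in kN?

If the wall were absent the rod would grow by αΔT L = 16.6×10⁻⁶ × 124 × 950 = 1.955 mm.
After closing the 1.2 mm clearance, 1.955 − 1.2 = 0.7555 mm of expansion remains to be suppressed by the wall.
So σ = E(δ_free − g)/L = 125×10³ × 0.7555/950 = 99.41 MPa.
P = σA = 99.41 × 2400 = 238.6 kN.

P ≈ 239 kN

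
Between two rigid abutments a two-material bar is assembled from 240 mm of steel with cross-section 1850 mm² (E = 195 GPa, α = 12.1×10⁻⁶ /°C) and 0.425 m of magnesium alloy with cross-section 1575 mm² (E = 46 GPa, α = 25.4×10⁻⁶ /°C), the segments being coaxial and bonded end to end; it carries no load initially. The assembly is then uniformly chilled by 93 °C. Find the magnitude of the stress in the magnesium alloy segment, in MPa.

With the walls removed the bar would change length by δ_free = Σ αᵢΔT Lᵢ = 12.1×10⁻⁶×93×240 + 25.4×10⁻⁶×93×425 = 1.274 mm.
The rigid supports impose zero overall length change; the single axial force P common to all segments must satisfy P Σ Lᵢ/(AᵢEᵢ) = δ_free.
Σ Lᵢ/(AᵢEᵢ) = 240/(1850×195×10³) + 425/(1575×46×10³) = 6.531×10⁻⁶ mm/N.
So P = 1.274 / 6.531×10⁻⁶ = 195.1 kN, tensile.
σ_{magnesium alloy} = P / A = 195100 / 1575 = 123.8 MPa.

σ ≈ 124 MPa (tensile)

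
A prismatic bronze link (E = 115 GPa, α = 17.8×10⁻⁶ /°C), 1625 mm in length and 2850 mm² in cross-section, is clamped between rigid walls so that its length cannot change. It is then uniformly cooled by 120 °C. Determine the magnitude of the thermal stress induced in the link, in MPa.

σ ≈ 246 MPa (tensile)

With length fixed, the mechanical strain must cancel the thermal strain αΔT = 17.8×10⁻⁶ × 120 = 2136×10⁻⁶.
Hence σ = E·αΔT = 115×10³ × 2136×10⁻⁶ = 245.6 MPa, tensile.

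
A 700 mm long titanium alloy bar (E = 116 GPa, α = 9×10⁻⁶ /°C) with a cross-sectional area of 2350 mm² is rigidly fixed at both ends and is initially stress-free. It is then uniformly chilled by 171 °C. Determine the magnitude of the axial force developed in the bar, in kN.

P ≈ 420 kN (tensile)

The ends cannot move, so σ = EαΔT = 116×10³ × 9×10⁻⁶ × 171 = 178.5 MPa.
Axial force P = σA = 178.5 × 2350 = 419500 N = 419.5 kN, tensile.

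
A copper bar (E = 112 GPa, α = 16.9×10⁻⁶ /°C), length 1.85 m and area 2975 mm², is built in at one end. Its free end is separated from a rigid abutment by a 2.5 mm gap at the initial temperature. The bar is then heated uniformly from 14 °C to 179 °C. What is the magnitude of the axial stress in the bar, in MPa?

σ ≈ 161 MPa (compressive)

Unrestrained expansion: δ_free = αΔT L = 16.9×10⁻⁶ × 165 × 1850 = 5.159 mm.
This exceeds the 2.5 mm gap, so the wall pushes back. The portion of expansion that must be recovered elastically is δ_free − gap = 5.159 − 2.5 = 2.659 mm.
That suppressed elongation corresponds to σ = E·Δ/L = 112×10³ × 2.659/1850 = 161 MPa.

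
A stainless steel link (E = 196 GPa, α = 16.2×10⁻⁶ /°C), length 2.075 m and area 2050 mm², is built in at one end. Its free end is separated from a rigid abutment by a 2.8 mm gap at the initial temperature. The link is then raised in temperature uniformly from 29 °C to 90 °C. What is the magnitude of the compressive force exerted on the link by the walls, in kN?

P ≈ 0 kN

Unrestrained expansion: δ_free = αΔT L = 16.2×10⁻⁶ × 61 × 2075 = 2.051 mm.
This is smaller than the 2.8 mm clearance, so the link expands freely without reaching the stop — the stress is zero.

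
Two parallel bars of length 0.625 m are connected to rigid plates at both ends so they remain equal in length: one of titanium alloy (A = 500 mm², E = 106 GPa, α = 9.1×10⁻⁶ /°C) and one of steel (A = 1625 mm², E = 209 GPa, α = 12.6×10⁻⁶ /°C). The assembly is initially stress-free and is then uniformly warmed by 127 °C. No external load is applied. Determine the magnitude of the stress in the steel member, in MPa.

The steel has the larger α, so on heating it would change length more than the titanium alloy if both were free. The rigid plates force a common final length, so the steel is put into compression and the titanium alloy into tension, with equal and opposite forces P (no external load).
Equating the net (thermal + elastic) strains gives |α₁ − α₂|·ΔT = P·[1/(A₁E₁) + 1/(A₂E₂)].
|α₁ − α₂|·ΔT = 3.5×10⁻⁶ × 127 = 0.0004445.
1/(A₁E₁) + 1/(A₂E₂) = 1/(500×106×10³) + 1/(1625×209×10³) = 2.181×10⁻⁸ N⁻¹.
So P = 0.0004445 / 2.181×10⁻⁸ = 20.38 kN.
σ_{steel} = P/A₂ = 20380/1625 = 12.54 MPa, compressive.

σ ≈ 12.5 MPa (compressive)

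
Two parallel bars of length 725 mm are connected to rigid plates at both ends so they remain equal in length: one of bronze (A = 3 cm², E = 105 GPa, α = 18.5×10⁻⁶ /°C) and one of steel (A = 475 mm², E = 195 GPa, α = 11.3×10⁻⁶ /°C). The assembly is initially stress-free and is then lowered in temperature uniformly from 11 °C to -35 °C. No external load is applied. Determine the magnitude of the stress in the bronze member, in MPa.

Equilibrium of a rigid end plate with no external load gives equal and opposite internal forces ±P in the two members. Since α_{bronze} > α_{steel}, cooling drives the bronze into tension and the steel into compression.
Compatibility of the two members (thermal + elastic change equal): (α₁ − α₂)ΔT = P·[1/(A₁E₁) + 1/(A₂E₂)].
|α₁ − α₂|·ΔT = 7.2×10⁻⁶ × 46 = 0.0003312.
1/(A₁E₁) + 1/(A₂E₂) = 1/(300×105×10³) + 1/(475×195×10³) = 4.254×10⁻⁸ N⁻¹.
So P = 0.0003312 / 4.254×10⁻⁸ = 7.785 kN.
σ_{bronze} = P/A₁ = 7785/300 = 25.95 MPa, tensile.

σ ≈ 26 MPa (tensile)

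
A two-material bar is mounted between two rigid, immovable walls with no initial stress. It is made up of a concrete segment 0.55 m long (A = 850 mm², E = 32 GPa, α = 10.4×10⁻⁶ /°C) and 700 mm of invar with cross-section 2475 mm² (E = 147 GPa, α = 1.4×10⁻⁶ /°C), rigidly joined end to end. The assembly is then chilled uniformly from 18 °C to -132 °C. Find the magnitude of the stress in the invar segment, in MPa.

σ ≈ 18.3 MPa (tensile)

With the walls removed the bar would change length by δ_free = Σ αᵢΔT Lᵢ = 10.4×10⁻⁶×150×550 + 1.4×10⁻⁶×150×700 = 1.005 mm.
Since the ends are fixed, an axial force P builds up, equal in every segment, with P · Σ Lᵢ/(AᵢEᵢ) = δ_free.
The series flexibility is Σ Lᵢ/(AᵢEᵢ) = 550/(850×32×10³) + 700/(2475×147×10³) = 2.214×10⁻⁵ mm/N.
Hence P = δ_free / Σ(L/AE) = 1.005/2.214×10⁻⁵ = 45.38 kN (tensile).
σ_{invar} = P / A = 45380 / 2475 = 18.34 MPa.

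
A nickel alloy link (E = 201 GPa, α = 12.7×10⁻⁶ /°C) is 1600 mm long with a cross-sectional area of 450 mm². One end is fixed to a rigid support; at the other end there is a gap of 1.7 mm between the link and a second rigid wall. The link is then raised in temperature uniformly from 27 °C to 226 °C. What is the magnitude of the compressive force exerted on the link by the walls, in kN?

P ≈ 132 kN

If the wall were absent the link would grow by αΔT L = 12.7×10⁻⁶ × 199 × 1600 = 4.044 mm.
This exceeds the 1.7 mm gap, so the wall pushes back. The portion of expansion that must be recovered elastically is δ_free − gap = 4.044 − 1.7 = 2.344 mm.
That suppressed elongation corresponds to σ = E·Δ/L = 201×10³ × 2.344/1600 = 294.4 MPa.
Force on the wall = σA = 294.4 × 450 mm² = 132.5 kN.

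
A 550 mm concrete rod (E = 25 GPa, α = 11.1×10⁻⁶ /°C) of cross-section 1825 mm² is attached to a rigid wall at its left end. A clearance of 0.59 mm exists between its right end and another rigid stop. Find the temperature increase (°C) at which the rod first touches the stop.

ΔT ≈ 96.6 °C

The gap closes when αΔT L = 0.59 mm, since the rod is still unstressed at that instant.
So ΔT = g/(αL) = 0.59/(11.1×10⁻⁶ × 550) = 96.64 °C.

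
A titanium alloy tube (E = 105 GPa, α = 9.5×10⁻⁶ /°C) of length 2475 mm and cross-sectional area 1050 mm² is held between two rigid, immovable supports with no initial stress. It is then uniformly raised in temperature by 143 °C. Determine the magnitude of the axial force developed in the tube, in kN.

With zero net strain, σ = E·αΔT = 105 GPa × 9.5×10⁻⁶ × 143 = 142.6 MPa.
Axial force P = σA = 142.6 × 1050 = 149800 N = 149.8 kN, compressive.

P ≈ 150 kN (compressive)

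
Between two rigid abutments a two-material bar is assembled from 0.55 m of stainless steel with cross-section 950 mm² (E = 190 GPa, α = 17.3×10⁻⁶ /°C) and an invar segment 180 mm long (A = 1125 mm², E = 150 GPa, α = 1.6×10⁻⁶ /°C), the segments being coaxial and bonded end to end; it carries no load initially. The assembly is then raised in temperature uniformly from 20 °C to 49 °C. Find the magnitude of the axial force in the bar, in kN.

P ≈ 69.1 kN (compressive)

Free thermal expansion of the whole bar: Σ αᵢΔT Lᵢ = 17.3×10⁻⁶×29×550 + 1.6×10⁻⁶×29×180 = 0.2843 mm.
Since the ends are fixed, an axial force P builds up, equal in every segment, with P · Σ Lᵢ/(AᵢEᵢ) = δ_free.
Σ Lᵢ/(AᵢEᵢ) = 550/(950×190×10³) + 180/(1125×150×10³) = 4.114×10⁻⁶ mm/N.
So P = 0.2843 / 4.114×10⁻⁶ = 69.11 kN, compressive.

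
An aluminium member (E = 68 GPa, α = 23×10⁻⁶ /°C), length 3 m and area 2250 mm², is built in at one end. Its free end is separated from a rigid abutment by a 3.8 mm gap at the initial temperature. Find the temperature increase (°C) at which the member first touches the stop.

ΔT ≈ 55.1 °C

Contact occurs when the free expansion equals the gap: αΔT L = 3.8 mm.
So ΔT = g/(αL) = 3.8/(23×10⁻⁶ × 3000) = 55.07 °C.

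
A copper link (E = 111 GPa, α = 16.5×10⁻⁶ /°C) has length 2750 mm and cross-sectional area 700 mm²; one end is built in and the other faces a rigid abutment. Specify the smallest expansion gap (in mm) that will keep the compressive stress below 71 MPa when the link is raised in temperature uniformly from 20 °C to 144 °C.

g ≈ 3.87 mm

With no wall the link would lengthen by αΔT L = 16.5×10⁻⁶ × 124 × 2750 = 5.626 mm.
At the allowable stress the elastic shortening the wall may impose is σL/E = 71 × 2750 / (111×10³) = 1.759 mm.
The gap must absorb the remainder: g_min = 5.626 − 1.759 = 3.867 mm.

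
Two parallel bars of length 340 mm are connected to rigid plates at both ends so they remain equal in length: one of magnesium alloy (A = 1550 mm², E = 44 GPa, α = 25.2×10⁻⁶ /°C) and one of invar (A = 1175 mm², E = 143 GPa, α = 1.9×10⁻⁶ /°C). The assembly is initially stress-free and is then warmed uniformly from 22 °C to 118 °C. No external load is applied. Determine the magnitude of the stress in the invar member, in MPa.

The magnesium alloy has the larger α, so on heating it would change length more than the invar if both were free. The rigid plates force a common final length, so the magnesium alloy is put into compression and the invar into tension, with equal and opposite forces P (no external load).
Compatibility of the two members (thermal + elastic change equal): (α₁ − α₂)ΔT = P·[1/(A₁E₁) + 1/(A₂E₂)].
|α₁ − α₂|·ΔT = 23.3×10⁻⁶ × 96 = 0.002237.
1/(A₁E₁) + 1/(A₂E₂) = 1/(1550×44×10³) + 1/(1175×143×10³) = 2.061×10⁻⁸ N⁻¹.
So P = 0.002237 / 2.061×10⁻⁸ = 108.5 kN.
σ_{invar} = P/A₂ = 108500/1175 = 92.35 MPa, tensile.

σ ≈ 92.3 MPa (tensile)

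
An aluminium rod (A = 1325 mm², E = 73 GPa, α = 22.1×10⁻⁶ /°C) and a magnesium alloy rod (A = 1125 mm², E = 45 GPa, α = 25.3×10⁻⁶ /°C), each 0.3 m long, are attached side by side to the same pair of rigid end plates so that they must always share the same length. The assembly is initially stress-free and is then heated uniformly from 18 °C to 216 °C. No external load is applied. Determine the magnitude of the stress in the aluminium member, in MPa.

σ ≈ 15.9 MPa (tensile)

Equilibrium of a rigid end plate with no external load gives equal and opposite internal forces ±P in the two members. Since α_{magnesium alloy} > α_{aluminium}, heating drives the magnesium alloy into compression and the aluminium into tension.
Compatibility of the two members (thermal + elastic change equal): (α₁ − α₂)ΔT = P·[1/(A₁E₁) + 1/(A₂E₂)].
|α₁ − α₂|·ΔT = 3.2×10⁻⁶ × 198 = 0.0006336.
1/(A₁E₁) + 1/(A₂E₂) = 1/(1325×73×10³) + 1/(1125×45×10³) = 3.009×10⁻⁸ N⁻¹.
P = 0.0006336 / 3.009×10⁻⁸ = 21060 N = 21.06 kN.
σ_{aluminium} = P/A₁ = 21060/1325 = 15.89 MPa, tensile.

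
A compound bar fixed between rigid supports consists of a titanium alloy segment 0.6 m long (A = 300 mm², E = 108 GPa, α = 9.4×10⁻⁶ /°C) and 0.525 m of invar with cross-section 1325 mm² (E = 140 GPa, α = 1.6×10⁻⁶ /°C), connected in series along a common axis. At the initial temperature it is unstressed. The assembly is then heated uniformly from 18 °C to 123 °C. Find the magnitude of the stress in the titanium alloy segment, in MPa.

σ ≈ 106 MPa (compressive)

If the supports were absent, the total length change would be Σ αᵢΔT Lᵢ = 9.4×10⁻⁶×105×600 + 1.6×10⁻⁶×105×525 = 0.6804 mm.
The walls prevent any net length change, so an axial force P (same in every segment) develops. Compatibility: P · Σ Lᵢ/(AᵢEᵢ) = δ_free.
Σ Lᵢ/(AᵢEᵢ) = 600/(300×108×10³) + 525/(1325×140×10³) = 2.135×10⁻⁵ mm/N.
P = 0.6804 / 2.135×10⁻⁵ = 31870 N = 31.87 kN, compressive.
σ_{titanium alloy} = P / A = 31870 / 300 = 106.2 MPa.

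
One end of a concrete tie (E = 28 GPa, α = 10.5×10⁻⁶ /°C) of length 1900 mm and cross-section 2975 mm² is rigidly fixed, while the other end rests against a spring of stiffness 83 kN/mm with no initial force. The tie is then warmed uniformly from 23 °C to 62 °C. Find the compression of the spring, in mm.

δ ≈ 0.269 mm

Free thermal expansion: δ_free = αΔT L = 10.5×10⁻⁶ × 39 × 1900 = 0.778 mm.
With a force P in the spring, the elastic change of the tie is PL/(AE) and that of the spring is P/k; compatibility requires their sum to equal δ_free.
P [ L/(AE) + 1/k ] = δ_free → P [ 1900/(2975×28×10³) + 1/(83×10³) ] = 0.778.
P = 0.778 / 3.486×10⁻⁵ = 22320 N.
Spring compression = P/k = 22320/(83×10³) = 0.2689 mm.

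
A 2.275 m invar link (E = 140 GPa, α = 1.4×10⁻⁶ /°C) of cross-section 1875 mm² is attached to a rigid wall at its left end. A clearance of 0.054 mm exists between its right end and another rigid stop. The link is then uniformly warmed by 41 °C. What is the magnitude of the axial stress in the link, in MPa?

σ ≈ 4.71 MPa (compressive)

Unrestrained expansion: δ_free = αΔT L = 1.4×10⁻⁶ × 41 × 2275 = 0.1306 mm.
After closing the 0.054 mm clearance, 0.1306 − 0.054 = 0.07659 mm of expansion remains to be suppressed by the wall.
Compatibility: PL/(AE) = 0.07659 mm, so σ = P/A = E × (0.07659/2275) = 4.713 MPa.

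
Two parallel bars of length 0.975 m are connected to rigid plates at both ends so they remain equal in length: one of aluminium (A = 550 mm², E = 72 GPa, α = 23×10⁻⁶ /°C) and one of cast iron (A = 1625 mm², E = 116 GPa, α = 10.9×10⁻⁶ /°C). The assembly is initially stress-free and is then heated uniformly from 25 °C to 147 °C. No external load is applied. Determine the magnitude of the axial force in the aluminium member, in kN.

Equilibrium of a rigid end plate with no external load gives equal and opposite internal forces ±P in the two members. Since α_{aluminium} > α_{cast iron}, heating drives the aluminium into compression and the cast iron into tension.
Compatibility of the two members (thermal + elastic change equal): (α₁ − α₂)ΔT = P·[1/(A₁E₁) + 1/(A₂E₂)].
|α₁ − α₂|·ΔT = 12.1×10⁻⁶ × 122 = 0.001476.
1/(A₁E₁) + 1/(A₂E₂) = 1/(550×72×10³) + 1/(1625×116×10³) = 3.056×10⁻⁸ N⁻¹.
P = 0.001476 / 3.056×10⁻⁸ = 48310 N = 48.31 kN.

P ≈ 48.3 kN (compressive in the aluminium)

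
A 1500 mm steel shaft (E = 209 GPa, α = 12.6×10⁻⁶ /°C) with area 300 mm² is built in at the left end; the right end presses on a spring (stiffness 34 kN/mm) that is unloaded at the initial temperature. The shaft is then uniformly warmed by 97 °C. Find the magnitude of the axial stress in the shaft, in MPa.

If the spring were absent the shaft would lengthen by αΔT L = 12.6×10⁻⁶ × 97 × 1500 = 1.833 mm.
With a force P in the spring, the elastic change of the shaft is PL/(AE) and that of the spring is P/k; compatibility requires their sum to equal δ_free.
So P = δ_free / [L/(AE) + 1/k] = 1.833 / [ 1500/(300×209×10³) + 1/(34×10³) ].
P = 1.833 / 5.334×10⁻⁵ = 34370 N.
σ = P/A = 34370/300 = 114.6 MPa.

σ ≈ 115 MPa (compressive)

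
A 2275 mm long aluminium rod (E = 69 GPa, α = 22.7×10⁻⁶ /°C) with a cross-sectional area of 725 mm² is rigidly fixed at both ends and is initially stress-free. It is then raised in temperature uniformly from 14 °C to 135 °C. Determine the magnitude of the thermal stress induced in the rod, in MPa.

Because both ends are immovable the net strain is zero, and the suppressed thermal strain is αΔT = 22.7×10⁻⁶ × 121 = 2746.7×10⁻⁶.
σ = EαΔT = 69×10³ × 22.7×10⁻⁶ × 121 = 189.5 MPa (compressive; the rod is trying to expand).

σ ≈ 190 MPa (compressive)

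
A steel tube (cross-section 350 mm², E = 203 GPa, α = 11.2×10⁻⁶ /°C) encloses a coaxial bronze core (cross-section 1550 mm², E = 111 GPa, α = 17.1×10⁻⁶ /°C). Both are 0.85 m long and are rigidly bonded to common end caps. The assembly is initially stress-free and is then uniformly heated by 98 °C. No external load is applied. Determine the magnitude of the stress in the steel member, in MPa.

σ ≈ 83.1 MPa (tensile)

Both members must finish at the same length. With the larger α, the bronze tends to over-expand; the plates restrain it, putting the bronze in compression and the steel in tension. With no external load the two internal forces are equal and opposite, magnitude P.
Equating the net (thermal + elastic) strains gives |α₁ − α₂|·ΔT = P·[1/(A₁E₁) + 1/(A₂E₂)].
|α₁ − α₂|·ΔT = 5.9×10⁻⁶ × 98 = 0.0005782.
1/(A₁E₁) + 1/(A₂E₂) = 1/(350×203×10³) + 1/(1550×111×10³) = 1.989×10⁻⁸ N⁻¹.
So P = 0.0005782 / 1.989×10⁻⁸ = 29.07 kN.
σ_{steel} = P/A₁ = 29070/350 = 83.07 MPa, tensile.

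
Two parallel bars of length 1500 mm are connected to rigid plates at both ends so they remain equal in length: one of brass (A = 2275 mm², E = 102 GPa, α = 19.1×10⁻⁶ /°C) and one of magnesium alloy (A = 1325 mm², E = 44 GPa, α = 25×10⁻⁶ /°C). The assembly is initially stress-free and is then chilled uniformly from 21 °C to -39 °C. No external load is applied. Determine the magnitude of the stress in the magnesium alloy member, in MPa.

The magnesium alloy has the larger α, so on cooling it would change length more than the brass if both were free. The rigid plates force a common final length, so the magnesium alloy is put into tension and the brass into compression, with equal and opposite forces P (no external load).
Setting the final lengths equal and cancelling L: (α₁ − α₂)ΔT = P/(A₁E₁) + P/(A₂E₂).
|α₁ − α₂|·ΔT = 5.9×10⁻⁶ × 60 = 0.000354.
1/(A₁E₁) + 1/(A₂E₂) = 1/(2275×102×10³) + 1/(1325×44×10³) = 2.146×10⁻⁸ N⁻¹.
So P = 0.000354 / 2.146×10⁻⁸ = 16.49 kN.
σ_{magnesium alloy} = P/A₂ = 16490/1325 = 12.45 MPa, tensile.

σ ≈ 12.4 MPa (tensile)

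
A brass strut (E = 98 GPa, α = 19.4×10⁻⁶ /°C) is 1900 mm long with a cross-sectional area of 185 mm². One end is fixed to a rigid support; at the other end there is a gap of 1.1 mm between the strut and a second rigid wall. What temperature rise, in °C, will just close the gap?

ΔT ≈ 29.8 °C

Contact occurs when the free expansion equals the gap: αΔT L = 1.1 mm.
So ΔT = g/(αL) = 1.1/(19.4×10⁻⁶ × 1900) = 29.84 °C.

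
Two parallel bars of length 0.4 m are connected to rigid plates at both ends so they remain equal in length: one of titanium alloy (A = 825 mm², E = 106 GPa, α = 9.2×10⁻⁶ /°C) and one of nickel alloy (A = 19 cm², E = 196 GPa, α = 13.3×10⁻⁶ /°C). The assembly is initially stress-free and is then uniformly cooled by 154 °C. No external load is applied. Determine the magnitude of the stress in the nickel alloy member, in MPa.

σ ≈ 23.5 MPa (tensile)

The nickel alloy has the larger α, so on cooling it would change length more than the titanium alloy if both were free. The rigid plates force a common final length, so the nickel alloy is put into tension and the titanium alloy into compression, with equal and opposite forces P (no external load).
Compatibility of the two members (thermal + elastic change equal): (α₁ − α₂)ΔT = P·[1/(A₁E₁) + 1/(A₂E₂)].
|α₁ − α₂|·ΔT = 4.1×10⁻⁶ × 154 = 0.0006314.
1/(A₁E₁) + 1/(A₂E₂) = 1/(825×106×10³) + 1/(1900×196×10³) = 1.412×10⁻⁸ N⁻¹.
P = 0.0006314 / 1.412×10⁻⁸ = 44720 N = 44.72 kN.
σ_{nickel alloy} = P/A₂ = 44720/1900 = 23.53 MPa, tensile.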